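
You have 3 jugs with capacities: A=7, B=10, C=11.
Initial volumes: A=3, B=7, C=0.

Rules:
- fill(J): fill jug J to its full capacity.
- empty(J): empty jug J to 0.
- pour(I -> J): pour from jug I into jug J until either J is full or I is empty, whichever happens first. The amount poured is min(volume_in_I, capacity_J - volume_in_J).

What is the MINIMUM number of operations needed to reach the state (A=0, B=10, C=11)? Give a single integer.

Answer: 2

Derivation:
BFS from (A=3, B=7, C=0). One shortest path:
  1. fill(C) -> (A=3 B=7 C=11)
  2. pour(A -> B) -> (A=0 B=10 C=11)
Reached target in 2 moves.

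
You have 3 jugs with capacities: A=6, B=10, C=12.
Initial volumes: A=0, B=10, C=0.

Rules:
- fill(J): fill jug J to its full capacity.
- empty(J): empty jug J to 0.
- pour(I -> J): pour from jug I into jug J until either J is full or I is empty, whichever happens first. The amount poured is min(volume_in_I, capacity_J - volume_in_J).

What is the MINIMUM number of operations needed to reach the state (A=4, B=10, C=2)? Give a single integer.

Answer: 4

Derivation:
BFS from (A=0, B=10, C=0). One shortest path:
  1. fill(A) -> (A=6 B=10 C=0)
  2. pour(B -> C) -> (A=6 B=0 C=10)
  3. pour(A -> C) -> (A=4 B=0 C=12)
  4. pour(C -> B) -> (A=4 B=10 C=2)
Reached target in 4 moves.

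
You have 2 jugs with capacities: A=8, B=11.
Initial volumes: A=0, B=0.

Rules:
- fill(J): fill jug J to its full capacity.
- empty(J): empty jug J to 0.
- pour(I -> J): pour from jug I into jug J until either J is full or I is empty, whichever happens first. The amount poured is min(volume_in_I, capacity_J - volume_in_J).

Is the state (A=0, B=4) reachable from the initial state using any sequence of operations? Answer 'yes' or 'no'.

Answer: yes

Derivation:
BFS from (A=0, B=0):
  1. fill(B) -> (A=0 B=11)
  2. pour(B -> A) -> (A=8 B=3)
  3. empty(A) -> (A=0 B=3)
  4. pour(B -> A) -> (A=3 B=0)
  5. fill(B) -> (A=3 B=11)
  6. pour(B -> A) -> (A=8 B=6)
  7. empty(A) -> (A=0 B=6)
  8. pour(B -> A) -> (A=6 B=0)
  9. fill(B) -> (A=6 B=11)
  10. pour(B -> A) -> (A=8 B=9)
  11. empty(A) -> (A=0 B=9)
  12. pour(B -> A) -> (A=8 B=1)
  13. empty(A) -> (A=0 B=1)
  14. pour(B -> A) -> (A=1 B=0)
  15. fill(B) -> (A=1 B=11)
  16. pour(B -> A) -> (A=8 B=4)
  17. empty(A) -> (A=0 B=4)
Target reached → yes.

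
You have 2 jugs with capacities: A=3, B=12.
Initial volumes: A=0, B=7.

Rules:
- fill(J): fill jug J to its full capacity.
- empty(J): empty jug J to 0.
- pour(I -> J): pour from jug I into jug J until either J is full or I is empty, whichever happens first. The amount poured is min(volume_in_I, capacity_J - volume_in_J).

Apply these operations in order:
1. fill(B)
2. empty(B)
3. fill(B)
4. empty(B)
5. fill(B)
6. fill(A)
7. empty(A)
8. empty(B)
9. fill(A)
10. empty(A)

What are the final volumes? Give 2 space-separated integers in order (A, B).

Step 1: fill(B) -> (A=0 B=12)
Step 2: empty(B) -> (A=0 B=0)
Step 3: fill(B) -> (A=0 B=12)
Step 4: empty(B) -> (A=0 B=0)
Step 5: fill(B) -> (A=0 B=12)
Step 6: fill(A) -> (A=3 B=12)
Step 7: empty(A) -> (A=0 B=12)
Step 8: empty(B) -> (A=0 B=0)
Step 9: fill(A) -> (A=3 B=0)
Step 10: empty(A) -> (A=0 B=0)

Answer: 0 0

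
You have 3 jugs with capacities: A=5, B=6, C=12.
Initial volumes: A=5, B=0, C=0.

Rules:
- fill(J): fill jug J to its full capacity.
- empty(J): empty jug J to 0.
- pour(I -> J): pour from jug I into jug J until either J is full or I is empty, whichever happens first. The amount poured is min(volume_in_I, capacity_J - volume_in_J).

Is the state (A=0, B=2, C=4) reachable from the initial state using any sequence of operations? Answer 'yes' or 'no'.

BFS from (A=5, B=0, C=0):
  1. fill(B) -> (A=5 B=6 C=0)
  2. pour(A -> C) -> (A=0 B=6 C=5)
  3. pour(B -> A) -> (A=5 B=1 C=5)
  4. pour(A -> C) -> (A=0 B=1 C=10)
  5. pour(B -> A) -> (A=1 B=0 C=10)
  6. pour(C -> B) -> (A=1 B=6 C=4)
  7. pour(B -> A) -> (A=5 B=2 C=4)
  8. empty(A) -> (A=0 B=2 C=4)
Target reached → yes.

Answer: yes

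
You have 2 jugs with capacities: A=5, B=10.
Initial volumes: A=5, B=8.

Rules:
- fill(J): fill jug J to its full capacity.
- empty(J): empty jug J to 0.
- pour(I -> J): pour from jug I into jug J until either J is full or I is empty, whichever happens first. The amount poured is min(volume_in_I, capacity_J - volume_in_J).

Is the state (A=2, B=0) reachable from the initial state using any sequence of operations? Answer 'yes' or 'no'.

BFS explored all 12 reachable states.
Reachable set includes: (0,0), (0,3), (0,5), (0,8), (0,10), (3,0), (3,10), (5,0), (5,3), (5,5), (5,8), (5,10)
Target (A=2, B=0) not in reachable set → no.

Answer: no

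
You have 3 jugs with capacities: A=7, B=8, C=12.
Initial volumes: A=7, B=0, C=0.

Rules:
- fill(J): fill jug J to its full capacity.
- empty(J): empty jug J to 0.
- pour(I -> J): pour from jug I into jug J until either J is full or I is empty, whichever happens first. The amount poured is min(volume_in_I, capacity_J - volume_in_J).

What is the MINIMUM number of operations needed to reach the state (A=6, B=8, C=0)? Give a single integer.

BFS from (A=7, B=0, C=0). One shortest path:
  1. pour(A -> B) -> (A=0 B=7 C=0)
  2. fill(A) -> (A=7 B=7 C=0)
  3. pour(A -> B) -> (A=6 B=8 C=0)
Reached target in 3 moves.

Answer: 3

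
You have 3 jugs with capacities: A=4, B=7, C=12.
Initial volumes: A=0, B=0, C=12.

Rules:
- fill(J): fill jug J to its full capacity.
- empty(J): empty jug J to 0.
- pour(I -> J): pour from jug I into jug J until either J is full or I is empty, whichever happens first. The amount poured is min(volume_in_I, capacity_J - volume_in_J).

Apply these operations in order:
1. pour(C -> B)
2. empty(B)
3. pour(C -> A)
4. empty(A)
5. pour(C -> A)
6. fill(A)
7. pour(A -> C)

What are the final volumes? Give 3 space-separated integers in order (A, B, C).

Step 1: pour(C -> B) -> (A=0 B=7 C=5)
Step 2: empty(B) -> (A=0 B=0 C=5)
Step 3: pour(C -> A) -> (A=4 B=0 C=1)
Step 4: empty(A) -> (A=0 B=0 C=1)
Step 5: pour(C -> A) -> (A=1 B=0 C=0)
Step 6: fill(A) -> (A=4 B=0 C=0)
Step 7: pour(A -> C) -> (A=0 B=0 C=4)

Answer: 0 0 4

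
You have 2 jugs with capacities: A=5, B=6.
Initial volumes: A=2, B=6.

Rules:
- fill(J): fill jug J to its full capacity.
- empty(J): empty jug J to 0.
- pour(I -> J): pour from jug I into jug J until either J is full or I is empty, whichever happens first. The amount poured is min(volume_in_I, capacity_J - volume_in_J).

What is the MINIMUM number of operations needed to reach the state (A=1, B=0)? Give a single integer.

BFS from (A=2, B=6). One shortest path:
  1. empty(A) -> (A=0 B=6)
  2. pour(B -> A) -> (A=5 B=1)
  3. empty(A) -> (A=0 B=1)
  4. pour(B -> A) -> (A=1 B=0)
Reached target in 4 moves.

Answer: 4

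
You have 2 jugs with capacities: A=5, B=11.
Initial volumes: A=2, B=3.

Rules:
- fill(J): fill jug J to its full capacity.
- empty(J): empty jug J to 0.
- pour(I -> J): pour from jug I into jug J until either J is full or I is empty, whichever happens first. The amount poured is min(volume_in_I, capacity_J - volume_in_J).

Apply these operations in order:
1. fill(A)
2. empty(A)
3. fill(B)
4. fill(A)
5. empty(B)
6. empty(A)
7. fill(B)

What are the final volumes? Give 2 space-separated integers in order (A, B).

Step 1: fill(A) -> (A=5 B=3)
Step 2: empty(A) -> (A=0 B=3)
Step 3: fill(B) -> (A=0 B=11)
Step 4: fill(A) -> (A=5 B=11)
Step 5: empty(B) -> (A=5 B=0)
Step 6: empty(A) -> (A=0 B=0)
Step 7: fill(B) -> (A=0 B=11)

Answer: 0 11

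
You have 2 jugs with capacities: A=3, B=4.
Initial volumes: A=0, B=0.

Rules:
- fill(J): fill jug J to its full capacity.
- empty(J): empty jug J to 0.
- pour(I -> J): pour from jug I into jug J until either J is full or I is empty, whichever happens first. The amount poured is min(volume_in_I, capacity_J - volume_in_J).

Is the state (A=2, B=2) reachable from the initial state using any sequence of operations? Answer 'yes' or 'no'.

Answer: no

Derivation:
BFS explored all 14 reachable states.
Reachable set includes: (0,0), (0,1), (0,2), (0,3), (0,4), (1,0), (1,4), (2,0), (2,4), (3,0), (3,1), (3,2) ...
Target (A=2, B=2) not in reachable set → no.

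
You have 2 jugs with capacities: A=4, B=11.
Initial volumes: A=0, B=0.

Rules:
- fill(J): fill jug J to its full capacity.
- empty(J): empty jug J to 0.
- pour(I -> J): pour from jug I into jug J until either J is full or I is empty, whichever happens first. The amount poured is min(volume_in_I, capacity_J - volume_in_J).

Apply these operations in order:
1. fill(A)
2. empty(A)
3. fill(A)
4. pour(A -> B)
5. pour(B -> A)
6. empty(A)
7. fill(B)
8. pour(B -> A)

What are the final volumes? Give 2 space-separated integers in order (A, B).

Step 1: fill(A) -> (A=4 B=0)
Step 2: empty(A) -> (A=0 B=0)
Step 3: fill(A) -> (A=4 B=0)
Step 4: pour(A -> B) -> (A=0 B=4)
Step 5: pour(B -> A) -> (A=4 B=0)
Step 6: empty(A) -> (A=0 B=0)
Step 7: fill(B) -> (A=0 B=11)
Step 8: pour(B -> A) -> (A=4 B=7)

Answer: 4 7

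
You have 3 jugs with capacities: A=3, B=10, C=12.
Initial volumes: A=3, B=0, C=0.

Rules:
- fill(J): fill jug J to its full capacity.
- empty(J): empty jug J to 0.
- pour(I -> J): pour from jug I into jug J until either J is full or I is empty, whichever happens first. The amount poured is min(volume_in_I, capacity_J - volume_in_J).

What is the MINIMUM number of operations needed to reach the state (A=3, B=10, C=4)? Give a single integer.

Answer: 6

Derivation:
BFS from (A=3, B=0, C=0). One shortest path:
  1. fill(C) -> (A=3 B=0 C=12)
  2. pour(C -> B) -> (A=3 B=10 C=2)
  3. empty(B) -> (A=3 B=0 C=2)
  4. pour(C -> B) -> (A=3 B=2 C=0)
  5. fill(C) -> (A=3 B=2 C=12)
  6. pour(C -> B) -> (A=3 B=10 C=4)
Reached target in 6 moves.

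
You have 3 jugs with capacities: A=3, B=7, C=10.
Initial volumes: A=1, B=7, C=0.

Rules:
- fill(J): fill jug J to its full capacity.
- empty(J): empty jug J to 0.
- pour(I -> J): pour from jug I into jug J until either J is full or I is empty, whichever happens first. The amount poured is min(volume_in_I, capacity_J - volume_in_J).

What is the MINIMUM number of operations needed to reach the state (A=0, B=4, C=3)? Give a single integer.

Answer: 3

Derivation:
BFS from (A=1, B=7, C=0). One shortest path:
  1. empty(A) -> (A=0 B=7 C=0)
  2. pour(B -> A) -> (A=3 B=4 C=0)
  3. pour(A -> C) -> (A=0 B=4 C=3)
Reached target in 3 moves.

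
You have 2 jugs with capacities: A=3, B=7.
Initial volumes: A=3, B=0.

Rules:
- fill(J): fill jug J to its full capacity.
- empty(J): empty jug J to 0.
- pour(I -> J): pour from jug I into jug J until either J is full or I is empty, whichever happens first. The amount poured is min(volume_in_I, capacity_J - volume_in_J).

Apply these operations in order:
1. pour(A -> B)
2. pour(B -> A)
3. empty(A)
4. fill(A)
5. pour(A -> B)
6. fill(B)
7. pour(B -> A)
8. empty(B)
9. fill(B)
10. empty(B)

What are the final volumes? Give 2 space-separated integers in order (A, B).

Step 1: pour(A -> B) -> (A=0 B=3)
Step 2: pour(B -> A) -> (A=3 B=0)
Step 3: empty(A) -> (A=0 B=0)
Step 4: fill(A) -> (A=3 B=0)
Step 5: pour(A -> B) -> (A=0 B=3)
Step 6: fill(B) -> (A=0 B=7)
Step 7: pour(B -> A) -> (A=3 B=4)
Step 8: empty(B) -> (A=3 B=0)
Step 9: fill(B) -> (A=3 B=7)
Step 10: empty(B) -> (A=3 B=0)

Answer: 3 0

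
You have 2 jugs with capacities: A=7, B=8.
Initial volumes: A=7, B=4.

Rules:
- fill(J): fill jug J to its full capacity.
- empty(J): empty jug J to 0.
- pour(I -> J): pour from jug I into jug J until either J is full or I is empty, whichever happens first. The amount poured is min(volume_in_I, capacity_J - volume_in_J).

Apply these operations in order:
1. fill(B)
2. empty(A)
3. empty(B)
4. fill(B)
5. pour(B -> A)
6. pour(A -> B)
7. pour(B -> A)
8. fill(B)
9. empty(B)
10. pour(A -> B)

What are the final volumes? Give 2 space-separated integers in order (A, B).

Answer: 0 7

Derivation:
Step 1: fill(B) -> (A=7 B=8)
Step 2: empty(A) -> (A=0 B=8)
Step 3: empty(B) -> (A=0 B=0)
Step 4: fill(B) -> (A=0 B=8)
Step 5: pour(B -> A) -> (A=7 B=1)
Step 6: pour(A -> B) -> (A=0 B=8)
Step 7: pour(B -> A) -> (A=7 B=1)
Step 8: fill(B) -> (A=7 B=8)
Step 9: empty(B) -> (A=7 B=0)
Step 10: pour(A -> B) -> (A=0 B=7)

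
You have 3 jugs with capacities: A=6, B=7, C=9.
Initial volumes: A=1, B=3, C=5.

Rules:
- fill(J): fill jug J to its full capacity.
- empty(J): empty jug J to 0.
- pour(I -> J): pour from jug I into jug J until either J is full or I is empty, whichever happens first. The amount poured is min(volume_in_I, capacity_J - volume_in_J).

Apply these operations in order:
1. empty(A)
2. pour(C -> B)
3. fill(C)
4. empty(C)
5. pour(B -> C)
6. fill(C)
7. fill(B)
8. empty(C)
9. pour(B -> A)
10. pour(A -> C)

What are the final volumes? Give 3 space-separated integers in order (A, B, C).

Step 1: empty(A) -> (A=0 B=3 C=5)
Step 2: pour(C -> B) -> (A=0 B=7 C=1)
Step 3: fill(C) -> (A=0 B=7 C=9)
Step 4: empty(C) -> (A=0 B=7 C=0)
Step 5: pour(B -> C) -> (A=0 B=0 C=7)
Step 6: fill(C) -> (A=0 B=0 C=9)
Step 7: fill(B) -> (A=0 B=7 C=9)
Step 8: empty(C) -> (A=0 B=7 C=0)
Step 9: pour(B -> A) -> (A=6 B=1 C=0)
Step 10: pour(A -> C) -> (A=0 B=1 C=6)

Answer: 0 1 6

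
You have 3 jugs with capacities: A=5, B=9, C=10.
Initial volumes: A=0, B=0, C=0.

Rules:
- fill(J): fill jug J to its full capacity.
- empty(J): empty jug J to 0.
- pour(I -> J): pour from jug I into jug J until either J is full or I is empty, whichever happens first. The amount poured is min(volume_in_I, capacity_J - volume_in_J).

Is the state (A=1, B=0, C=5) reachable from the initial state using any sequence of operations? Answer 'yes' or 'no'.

BFS from (A=0, B=0, C=0):
  1. fill(A) -> (A=5 B=0 C=0)
  2. fill(C) -> (A=5 B=0 C=10)
  3. pour(A -> B) -> (A=0 B=5 C=10)
  4. pour(C -> A) -> (A=5 B=5 C=5)
  5. pour(A -> B) -> (A=1 B=9 C=5)
  6. empty(B) -> (A=1 B=0 C=5)
Target reached → yes.

Answer: yes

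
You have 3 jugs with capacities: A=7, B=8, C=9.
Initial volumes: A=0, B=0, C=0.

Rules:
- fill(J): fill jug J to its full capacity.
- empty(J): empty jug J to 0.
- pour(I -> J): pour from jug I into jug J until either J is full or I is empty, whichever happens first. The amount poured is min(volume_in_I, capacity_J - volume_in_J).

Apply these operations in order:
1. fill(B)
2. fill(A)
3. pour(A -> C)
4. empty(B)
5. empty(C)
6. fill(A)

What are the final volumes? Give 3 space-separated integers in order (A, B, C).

Step 1: fill(B) -> (A=0 B=8 C=0)
Step 2: fill(A) -> (A=7 B=8 C=0)
Step 3: pour(A -> C) -> (A=0 B=8 C=7)
Step 4: empty(B) -> (A=0 B=0 C=7)
Step 5: empty(C) -> (A=0 B=0 C=0)
Step 6: fill(A) -> (A=7 B=0 C=0)

Answer: 7 0 0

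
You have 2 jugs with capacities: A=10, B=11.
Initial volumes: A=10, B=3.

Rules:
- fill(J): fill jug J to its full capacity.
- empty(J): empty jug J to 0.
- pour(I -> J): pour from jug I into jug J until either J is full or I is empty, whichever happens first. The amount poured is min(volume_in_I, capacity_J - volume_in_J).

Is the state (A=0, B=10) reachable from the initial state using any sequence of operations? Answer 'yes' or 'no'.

BFS from (A=10, B=3):
  1. empty(B) -> (A=10 B=0)
  2. pour(A -> B) -> (A=0 B=10)
Target reached → yes.

Answer: yes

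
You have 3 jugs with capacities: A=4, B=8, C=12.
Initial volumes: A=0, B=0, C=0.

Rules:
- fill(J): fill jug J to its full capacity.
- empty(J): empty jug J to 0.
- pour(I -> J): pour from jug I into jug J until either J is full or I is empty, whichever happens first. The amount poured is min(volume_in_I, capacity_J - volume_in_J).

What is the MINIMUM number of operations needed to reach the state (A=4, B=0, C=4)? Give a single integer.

Answer: 3

Derivation:
BFS from (A=0, B=0, C=0). One shortest path:
  1. fill(A) -> (A=4 B=0 C=0)
  2. pour(A -> C) -> (A=0 B=0 C=4)
  3. fill(A) -> (A=4 B=0 C=4)
Reached target in 3 moves.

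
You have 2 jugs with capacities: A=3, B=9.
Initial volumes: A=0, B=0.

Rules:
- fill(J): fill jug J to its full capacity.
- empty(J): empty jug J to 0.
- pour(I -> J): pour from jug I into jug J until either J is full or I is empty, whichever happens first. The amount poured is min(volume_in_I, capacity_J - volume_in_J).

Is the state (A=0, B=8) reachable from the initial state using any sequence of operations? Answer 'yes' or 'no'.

BFS explored all 8 reachable states.
Reachable set includes: (0,0), (0,3), (0,6), (0,9), (3,0), (3,3), (3,6), (3,9)
Target (A=0, B=8) not in reachable set → no.

Answer: no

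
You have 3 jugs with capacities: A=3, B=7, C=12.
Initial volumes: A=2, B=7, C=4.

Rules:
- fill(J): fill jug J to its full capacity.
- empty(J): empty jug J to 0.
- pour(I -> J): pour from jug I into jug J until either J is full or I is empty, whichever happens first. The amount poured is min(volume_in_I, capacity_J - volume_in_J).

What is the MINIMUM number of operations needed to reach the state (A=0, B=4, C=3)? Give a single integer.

BFS from (A=2, B=7, C=4). One shortest path:
  1. fill(A) -> (A=3 B=7 C=4)
  2. empty(B) -> (A=3 B=0 C=4)
  3. pour(C -> B) -> (A=3 B=4 C=0)
  4. pour(A -> C) -> (A=0 B=4 C=3)
Reached target in 4 moves.

Answer: 4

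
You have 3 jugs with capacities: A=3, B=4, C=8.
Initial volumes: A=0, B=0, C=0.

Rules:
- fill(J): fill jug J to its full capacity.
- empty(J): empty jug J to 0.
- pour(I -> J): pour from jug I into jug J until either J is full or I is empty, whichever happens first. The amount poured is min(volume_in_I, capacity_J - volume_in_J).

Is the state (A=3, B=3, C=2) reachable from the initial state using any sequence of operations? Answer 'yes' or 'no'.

Answer: yes

Derivation:
BFS from (A=0, B=0, C=0):
  1. fill(C) -> (A=0 B=0 C=8)
  2. pour(C -> A) -> (A=3 B=0 C=5)
  3. pour(A -> B) -> (A=0 B=3 C=5)
  4. pour(C -> A) -> (A=3 B=3 C=2)
Target reached → yes.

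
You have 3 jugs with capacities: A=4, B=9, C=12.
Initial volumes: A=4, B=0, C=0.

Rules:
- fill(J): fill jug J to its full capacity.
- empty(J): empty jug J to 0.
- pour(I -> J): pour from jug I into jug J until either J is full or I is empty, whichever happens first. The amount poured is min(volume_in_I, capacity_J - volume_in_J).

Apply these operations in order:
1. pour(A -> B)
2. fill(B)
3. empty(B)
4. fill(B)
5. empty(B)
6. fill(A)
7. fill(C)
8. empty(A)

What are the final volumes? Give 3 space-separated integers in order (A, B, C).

Step 1: pour(A -> B) -> (A=0 B=4 C=0)
Step 2: fill(B) -> (A=0 B=9 C=0)
Step 3: empty(B) -> (A=0 B=0 C=0)
Step 4: fill(B) -> (A=0 B=9 C=0)
Step 5: empty(B) -> (A=0 B=0 C=0)
Step 6: fill(A) -> (A=4 B=0 C=0)
Step 7: fill(C) -> (A=4 B=0 C=12)
Step 8: empty(A) -> (A=0 B=0 C=12)

Answer: 0 0 12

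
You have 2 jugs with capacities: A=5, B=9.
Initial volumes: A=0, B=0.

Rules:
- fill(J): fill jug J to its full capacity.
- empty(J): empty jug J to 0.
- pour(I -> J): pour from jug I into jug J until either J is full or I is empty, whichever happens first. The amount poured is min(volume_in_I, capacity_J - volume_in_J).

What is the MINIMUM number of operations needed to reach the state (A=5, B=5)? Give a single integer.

Answer: 3

Derivation:
BFS from (A=0, B=0). One shortest path:
  1. fill(A) -> (A=5 B=0)
  2. pour(A -> B) -> (A=0 B=5)
  3. fill(A) -> (A=5 B=5)
Reached target in 3 moves.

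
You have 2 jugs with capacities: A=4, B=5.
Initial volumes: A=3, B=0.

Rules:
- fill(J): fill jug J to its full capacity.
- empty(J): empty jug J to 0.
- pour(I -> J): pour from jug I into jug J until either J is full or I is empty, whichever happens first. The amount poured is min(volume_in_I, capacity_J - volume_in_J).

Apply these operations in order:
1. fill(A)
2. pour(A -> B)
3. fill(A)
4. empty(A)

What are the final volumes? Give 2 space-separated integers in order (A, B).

Step 1: fill(A) -> (A=4 B=0)
Step 2: pour(A -> B) -> (A=0 B=4)
Step 3: fill(A) -> (A=4 B=4)
Step 4: empty(A) -> (A=0 B=4)

Answer: 0 4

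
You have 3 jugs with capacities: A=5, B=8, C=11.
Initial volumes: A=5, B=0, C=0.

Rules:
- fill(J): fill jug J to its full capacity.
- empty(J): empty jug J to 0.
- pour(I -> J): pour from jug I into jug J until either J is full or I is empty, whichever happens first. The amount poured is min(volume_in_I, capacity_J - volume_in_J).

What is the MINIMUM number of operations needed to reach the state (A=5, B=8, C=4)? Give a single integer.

Answer: 8

Derivation:
BFS from (A=5, B=0, C=0). One shortest path:
  1. empty(A) -> (A=0 B=0 C=0)
  2. fill(C) -> (A=0 B=0 C=11)
  3. pour(C -> A) -> (A=5 B=0 C=6)
  4. empty(A) -> (A=0 B=0 C=6)
  5. pour(C -> A) -> (A=5 B=0 C=1)
  6. pour(C -> B) -> (A=5 B=1 C=0)
  7. fill(C) -> (A=5 B=1 C=11)
  8. pour(C -> B) -> (A=5 B=8 C=4)
Reached target in 8 moves.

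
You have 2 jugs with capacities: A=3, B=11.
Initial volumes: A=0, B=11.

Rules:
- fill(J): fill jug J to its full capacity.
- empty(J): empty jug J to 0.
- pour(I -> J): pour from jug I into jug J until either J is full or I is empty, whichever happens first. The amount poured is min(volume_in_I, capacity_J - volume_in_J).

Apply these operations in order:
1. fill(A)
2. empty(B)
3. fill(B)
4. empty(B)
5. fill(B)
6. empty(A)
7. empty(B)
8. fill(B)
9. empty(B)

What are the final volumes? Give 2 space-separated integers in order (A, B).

Step 1: fill(A) -> (A=3 B=11)
Step 2: empty(B) -> (A=3 B=0)
Step 3: fill(B) -> (A=3 B=11)
Step 4: empty(B) -> (A=3 B=0)
Step 5: fill(B) -> (A=3 B=11)
Step 6: empty(A) -> (A=0 B=11)
Step 7: empty(B) -> (A=0 B=0)
Step 8: fill(B) -> (A=0 B=11)
Step 9: empty(B) -> (A=0 B=0)

Answer: 0 0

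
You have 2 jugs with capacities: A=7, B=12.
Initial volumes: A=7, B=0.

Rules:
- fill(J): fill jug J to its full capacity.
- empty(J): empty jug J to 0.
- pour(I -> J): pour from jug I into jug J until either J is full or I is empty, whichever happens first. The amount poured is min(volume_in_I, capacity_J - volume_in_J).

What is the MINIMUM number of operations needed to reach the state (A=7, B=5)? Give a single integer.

BFS from (A=7, B=0). One shortest path:
  1. empty(A) -> (A=0 B=0)
  2. fill(B) -> (A=0 B=12)
  3. pour(B -> A) -> (A=7 B=5)
Reached target in 3 moves.

Answer: 3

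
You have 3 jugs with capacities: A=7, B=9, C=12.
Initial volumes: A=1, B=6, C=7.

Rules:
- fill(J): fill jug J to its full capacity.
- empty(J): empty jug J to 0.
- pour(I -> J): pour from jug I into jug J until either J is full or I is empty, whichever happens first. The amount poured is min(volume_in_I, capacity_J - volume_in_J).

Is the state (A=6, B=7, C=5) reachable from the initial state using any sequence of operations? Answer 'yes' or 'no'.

Answer: no

Derivation:
BFS explored all 513 reachable states.
Reachable set includes: (0,0,0), (0,0,1), (0,0,2), (0,0,3), (0,0,4), (0,0,5), (0,0,6), (0,0,7), (0,0,8), (0,0,9), (0,0,10), (0,0,11) ...
Target (A=6, B=7, C=5) not in reachable set → no.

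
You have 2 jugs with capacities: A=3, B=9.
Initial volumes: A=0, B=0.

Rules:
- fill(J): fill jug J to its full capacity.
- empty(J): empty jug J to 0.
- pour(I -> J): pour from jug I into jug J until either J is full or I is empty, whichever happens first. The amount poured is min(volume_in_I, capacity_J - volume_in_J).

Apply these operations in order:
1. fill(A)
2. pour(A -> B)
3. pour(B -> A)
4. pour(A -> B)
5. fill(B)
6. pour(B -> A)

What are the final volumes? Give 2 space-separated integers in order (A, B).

Step 1: fill(A) -> (A=3 B=0)
Step 2: pour(A -> B) -> (A=0 B=3)
Step 3: pour(B -> A) -> (A=3 B=0)
Step 4: pour(A -> B) -> (A=0 B=3)
Step 5: fill(B) -> (A=0 B=9)
Step 6: pour(B -> A) -> (A=3 B=6)

Answer: 3 6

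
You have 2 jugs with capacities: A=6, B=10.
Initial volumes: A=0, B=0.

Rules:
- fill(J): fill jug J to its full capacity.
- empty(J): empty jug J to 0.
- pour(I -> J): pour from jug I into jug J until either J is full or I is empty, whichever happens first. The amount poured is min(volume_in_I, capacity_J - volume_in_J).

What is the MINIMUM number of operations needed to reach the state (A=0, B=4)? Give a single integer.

BFS from (A=0, B=0). One shortest path:
  1. fill(B) -> (A=0 B=10)
  2. pour(B -> A) -> (A=6 B=4)
  3. empty(A) -> (A=0 B=4)
Reached target in 3 moves.

Answer: 3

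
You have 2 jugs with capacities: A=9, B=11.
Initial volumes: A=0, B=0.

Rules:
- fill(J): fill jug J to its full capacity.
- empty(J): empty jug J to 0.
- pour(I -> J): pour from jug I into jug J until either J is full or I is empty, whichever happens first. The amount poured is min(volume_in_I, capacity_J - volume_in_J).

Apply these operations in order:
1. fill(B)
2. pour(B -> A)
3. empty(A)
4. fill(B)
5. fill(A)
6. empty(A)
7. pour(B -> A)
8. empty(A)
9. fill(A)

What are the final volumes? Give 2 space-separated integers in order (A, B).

Step 1: fill(B) -> (A=0 B=11)
Step 2: pour(B -> A) -> (A=9 B=2)
Step 3: empty(A) -> (A=0 B=2)
Step 4: fill(B) -> (A=0 B=11)
Step 5: fill(A) -> (A=9 B=11)
Step 6: empty(A) -> (A=0 B=11)
Step 7: pour(B -> A) -> (A=9 B=2)
Step 8: empty(A) -> (A=0 B=2)
Step 9: fill(A) -> (A=9 B=2)

Answer: 9 2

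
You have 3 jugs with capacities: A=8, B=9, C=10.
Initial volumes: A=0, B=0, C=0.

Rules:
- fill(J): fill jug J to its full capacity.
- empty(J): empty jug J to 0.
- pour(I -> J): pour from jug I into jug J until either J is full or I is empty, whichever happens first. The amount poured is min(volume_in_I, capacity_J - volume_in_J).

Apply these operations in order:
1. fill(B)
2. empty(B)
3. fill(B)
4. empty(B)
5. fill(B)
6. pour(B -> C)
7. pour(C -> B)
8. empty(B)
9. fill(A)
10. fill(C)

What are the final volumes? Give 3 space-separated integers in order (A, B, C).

Step 1: fill(B) -> (A=0 B=9 C=0)
Step 2: empty(B) -> (A=0 B=0 C=0)
Step 3: fill(B) -> (A=0 B=9 C=0)
Step 4: empty(B) -> (A=0 B=0 C=0)
Step 5: fill(B) -> (A=0 B=9 C=0)
Step 6: pour(B -> C) -> (A=0 B=0 C=9)
Step 7: pour(C -> B) -> (A=0 B=9 C=0)
Step 8: empty(B) -> (A=0 B=0 C=0)
Step 9: fill(A) -> (A=8 B=0 C=0)
Step 10: fill(C) -> (A=8 B=0 C=10)

Answer: 8 0 10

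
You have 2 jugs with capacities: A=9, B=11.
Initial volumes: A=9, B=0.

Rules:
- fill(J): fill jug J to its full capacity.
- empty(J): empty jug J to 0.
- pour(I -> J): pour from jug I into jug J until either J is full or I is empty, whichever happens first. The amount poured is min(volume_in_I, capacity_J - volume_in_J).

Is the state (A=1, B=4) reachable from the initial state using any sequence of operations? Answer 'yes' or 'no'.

Answer: no

Derivation:
BFS explored all 40 reachable states.
Reachable set includes: (0,0), (0,1), (0,2), (0,3), (0,4), (0,5), (0,6), (0,7), (0,8), (0,9), (0,10), (0,11) ...
Target (A=1, B=4) not in reachable set → no.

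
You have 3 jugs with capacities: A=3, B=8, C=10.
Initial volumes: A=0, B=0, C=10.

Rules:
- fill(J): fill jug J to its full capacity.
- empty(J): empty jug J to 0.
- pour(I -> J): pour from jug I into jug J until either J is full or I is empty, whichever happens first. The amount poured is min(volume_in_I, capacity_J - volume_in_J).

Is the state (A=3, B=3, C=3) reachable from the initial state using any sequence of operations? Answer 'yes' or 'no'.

Answer: yes

Derivation:
BFS from (A=0, B=0, C=10):
  1. fill(A) -> (A=3 B=0 C=10)
  2. empty(C) -> (A=3 B=0 C=0)
  3. pour(A -> B) -> (A=0 B=3 C=0)
  4. fill(A) -> (A=3 B=3 C=0)
  5. pour(A -> C) -> (A=0 B=3 C=3)
  6. fill(A) -> (A=3 B=3 C=3)
Target reached → yes.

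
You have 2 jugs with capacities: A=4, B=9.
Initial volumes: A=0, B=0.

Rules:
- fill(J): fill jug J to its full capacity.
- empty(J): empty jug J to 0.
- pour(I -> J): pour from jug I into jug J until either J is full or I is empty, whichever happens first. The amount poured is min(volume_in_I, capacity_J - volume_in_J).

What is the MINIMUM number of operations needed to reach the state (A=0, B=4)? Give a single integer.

BFS from (A=0, B=0). One shortest path:
  1. fill(A) -> (A=4 B=0)
  2. pour(A -> B) -> (A=0 B=4)
Reached target in 2 moves.

Answer: 2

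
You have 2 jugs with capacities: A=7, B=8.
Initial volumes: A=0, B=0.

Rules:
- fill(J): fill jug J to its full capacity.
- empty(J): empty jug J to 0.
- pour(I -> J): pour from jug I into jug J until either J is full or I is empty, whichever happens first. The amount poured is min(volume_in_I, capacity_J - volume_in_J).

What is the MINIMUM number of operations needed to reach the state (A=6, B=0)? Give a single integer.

Answer: 5

Derivation:
BFS from (A=0, B=0). One shortest path:
  1. fill(A) -> (A=7 B=0)
  2. pour(A -> B) -> (A=0 B=7)
  3. fill(A) -> (A=7 B=7)
  4. pour(A -> B) -> (A=6 B=8)
  5. empty(B) -> (A=6 B=0)
Reached target in 5 moves.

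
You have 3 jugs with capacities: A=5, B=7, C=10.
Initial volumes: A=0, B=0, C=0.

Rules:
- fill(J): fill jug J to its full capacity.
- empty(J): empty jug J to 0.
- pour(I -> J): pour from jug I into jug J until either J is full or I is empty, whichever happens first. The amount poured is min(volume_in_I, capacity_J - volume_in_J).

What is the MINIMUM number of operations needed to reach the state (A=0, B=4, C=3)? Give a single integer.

Answer: 7

Derivation:
BFS from (A=0, B=0, C=0). One shortest path:
  1. fill(A) -> (A=5 B=0 C=0)
  2. fill(B) -> (A=5 B=7 C=0)
  3. pour(B -> C) -> (A=5 B=0 C=7)
  4. pour(A -> C) -> (A=2 B=0 C=10)
  5. pour(C -> B) -> (A=2 B=7 C=3)
  6. pour(B -> A) -> (A=5 B=4 C=3)
  7. empty(A) -> (A=0 B=4 C=3)
Reached target in 7 moves.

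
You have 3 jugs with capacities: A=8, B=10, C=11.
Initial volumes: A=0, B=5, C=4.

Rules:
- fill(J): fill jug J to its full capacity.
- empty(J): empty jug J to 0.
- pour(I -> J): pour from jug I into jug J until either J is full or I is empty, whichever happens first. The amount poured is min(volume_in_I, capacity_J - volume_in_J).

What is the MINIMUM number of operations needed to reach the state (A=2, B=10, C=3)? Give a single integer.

Answer: 5

Derivation:
BFS from (A=0, B=5, C=4). One shortest path:
  1. empty(B) -> (A=0 B=0 C=4)
  2. pour(C -> B) -> (A=0 B=4 C=0)
  3. fill(C) -> (A=0 B=4 C=11)
  4. pour(C -> A) -> (A=8 B=4 C=3)
  5. pour(A -> B) -> (A=2 B=10 C=3)
Reached target in 5 moves.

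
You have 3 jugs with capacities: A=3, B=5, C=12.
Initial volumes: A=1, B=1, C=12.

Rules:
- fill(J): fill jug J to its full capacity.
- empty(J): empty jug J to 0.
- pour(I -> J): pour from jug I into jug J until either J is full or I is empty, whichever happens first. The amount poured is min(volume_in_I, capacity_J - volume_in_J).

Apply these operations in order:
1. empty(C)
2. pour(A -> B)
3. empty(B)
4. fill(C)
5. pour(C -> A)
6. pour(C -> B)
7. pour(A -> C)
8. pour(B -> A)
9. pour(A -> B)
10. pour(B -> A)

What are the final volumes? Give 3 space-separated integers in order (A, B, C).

Answer: 3 2 7

Derivation:
Step 1: empty(C) -> (A=1 B=1 C=0)
Step 2: pour(A -> B) -> (A=0 B=2 C=0)
Step 3: empty(B) -> (A=0 B=0 C=0)
Step 4: fill(C) -> (A=0 B=0 C=12)
Step 5: pour(C -> A) -> (A=3 B=0 C=9)
Step 6: pour(C -> B) -> (A=3 B=5 C=4)
Step 7: pour(A -> C) -> (A=0 B=5 C=7)
Step 8: pour(B -> A) -> (A=3 B=2 C=7)
Step 9: pour(A -> B) -> (A=0 B=5 C=7)
Step 10: pour(B -> A) -> (A=3 B=2 C=7)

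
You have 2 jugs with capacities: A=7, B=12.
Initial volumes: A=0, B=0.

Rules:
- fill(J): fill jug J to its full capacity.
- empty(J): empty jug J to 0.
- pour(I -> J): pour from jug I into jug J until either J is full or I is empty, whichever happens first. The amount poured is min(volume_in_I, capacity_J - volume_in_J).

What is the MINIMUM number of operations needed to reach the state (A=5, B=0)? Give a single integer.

Answer: 4

Derivation:
BFS from (A=0, B=0). One shortest path:
  1. fill(B) -> (A=0 B=12)
  2. pour(B -> A) -> (A=7 B=5)
  3. empty(A) -> (A=0 B=5)
  4. pour(B -> A) -> (A=5 B=0)
Reached target in 4 moves.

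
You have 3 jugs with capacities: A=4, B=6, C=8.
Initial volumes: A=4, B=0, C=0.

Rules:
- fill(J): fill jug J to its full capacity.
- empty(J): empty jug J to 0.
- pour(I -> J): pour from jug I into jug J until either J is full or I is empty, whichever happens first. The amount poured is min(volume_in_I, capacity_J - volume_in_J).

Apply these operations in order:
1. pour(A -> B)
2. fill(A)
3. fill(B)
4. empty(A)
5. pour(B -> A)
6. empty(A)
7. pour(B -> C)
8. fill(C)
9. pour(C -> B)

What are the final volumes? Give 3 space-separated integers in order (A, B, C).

Answer: 0 6 2

Derivation:
Step 1: pour(A -> B) -> (A=0 B=4 C=0)
Step 2: fill(A) -> (A=4 B=4 C=0)
Step 3: fill(B) -> (A=4 B=6 C=0)
Step 4: empty(A) -> (A=0 B=6 C=0)
Step 5: pour(B -> A) -> (A=4 B=2 C=0)
Step 6: empty(A) -> (A=0 B=2 C=0)
Step 7: pour(B -> C) -> (A=0 B=0 C=2)
Step 8: fill(C) -> (A=0 B=0 C=8)
Step 9: pour(C -> B) -> (A=0 B=6 C=2)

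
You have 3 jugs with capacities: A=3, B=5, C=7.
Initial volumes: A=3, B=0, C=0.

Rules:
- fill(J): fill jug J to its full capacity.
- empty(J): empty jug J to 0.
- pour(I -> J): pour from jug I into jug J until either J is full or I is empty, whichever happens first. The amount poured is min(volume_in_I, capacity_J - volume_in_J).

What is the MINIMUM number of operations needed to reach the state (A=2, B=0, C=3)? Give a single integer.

BFS from (A=3, B=0, C=0). One shortest path:
  1. empty(A) -> (A=0 B=0 C=0)
  2. fill(B) -> (A=0 B=5 C=0)
  3. pour(B -> A) -> (A=3 B=2 C=0)
  4. pour(A -> C) -> (A=0 B=2 C=3)
  5. pour(B -> A) -> (A=2 B=0 C=3)
Reached target in 5 moves.

Answer: 5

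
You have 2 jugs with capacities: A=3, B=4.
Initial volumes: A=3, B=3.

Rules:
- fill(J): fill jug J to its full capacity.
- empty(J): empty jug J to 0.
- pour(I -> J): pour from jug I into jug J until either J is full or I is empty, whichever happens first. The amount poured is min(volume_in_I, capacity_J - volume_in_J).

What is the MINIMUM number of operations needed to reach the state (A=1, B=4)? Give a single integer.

BFS from (A=3, B=3). One shortest path:
  1. pour(A -> B) -> (A=2 B=4)
  2. empty(B) -> (A=2 B=0)
  3. pour(A -> B) -> (A=0 B=2)
  4. fill(A) -> (A=3 B=2)
  5. pour(A -> B) -> (A=1 B=4)
Reached target in 5 moves.

Answer: 5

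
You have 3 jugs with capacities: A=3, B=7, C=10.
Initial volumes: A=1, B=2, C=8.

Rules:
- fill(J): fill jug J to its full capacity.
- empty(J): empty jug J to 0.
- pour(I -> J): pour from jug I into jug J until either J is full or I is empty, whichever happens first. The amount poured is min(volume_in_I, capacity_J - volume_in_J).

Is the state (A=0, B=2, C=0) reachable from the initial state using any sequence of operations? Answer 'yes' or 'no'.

BFS from (A=1, B=2, C=8):
  1. empty(A) -> (A=0 B=2 C=8)
  2. empty(C) -> (A=0 B=2 C=0)
Target reached → yes.

Answer: yes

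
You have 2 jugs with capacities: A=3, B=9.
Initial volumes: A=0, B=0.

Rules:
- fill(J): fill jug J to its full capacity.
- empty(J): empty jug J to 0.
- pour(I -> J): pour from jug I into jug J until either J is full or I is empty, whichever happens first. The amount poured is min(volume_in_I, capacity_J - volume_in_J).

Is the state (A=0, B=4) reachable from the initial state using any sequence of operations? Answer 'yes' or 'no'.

BFS explored all 8 reachable states.
Reachable set includes: (0,0), (0,3), (0,6), (0,9), (3,0), (3,3), (3,6), (3,9)
Target (A=0, B=4) not in reachable set → no.

Answer: no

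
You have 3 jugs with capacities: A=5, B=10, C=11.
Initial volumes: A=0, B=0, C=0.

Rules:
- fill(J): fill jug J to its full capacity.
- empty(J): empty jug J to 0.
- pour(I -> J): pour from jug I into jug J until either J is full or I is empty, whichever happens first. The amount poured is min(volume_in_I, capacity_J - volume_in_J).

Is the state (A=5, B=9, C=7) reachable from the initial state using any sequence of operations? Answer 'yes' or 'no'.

Answer: yes

Derivation:
BFS from (A=0, B=0, C=0):
  1. fill(C) -> (A=0 B=0 C=11)
  2. pour(C -> B) -> (A=0 B=10 C=1)
  3. pour(C -> A) -> (A=1 B=10 C=0)
  4. pour(B -> C) -> (A=1 B=0 C=10)
  5. fill(B) -> (A=1 B=10 C=10)
  6. pour(B -> C) -> (A=1 B=9 C=11)
  7. pour(C -> A) -> (A=5 B=9 C=7)
Target reached → yes.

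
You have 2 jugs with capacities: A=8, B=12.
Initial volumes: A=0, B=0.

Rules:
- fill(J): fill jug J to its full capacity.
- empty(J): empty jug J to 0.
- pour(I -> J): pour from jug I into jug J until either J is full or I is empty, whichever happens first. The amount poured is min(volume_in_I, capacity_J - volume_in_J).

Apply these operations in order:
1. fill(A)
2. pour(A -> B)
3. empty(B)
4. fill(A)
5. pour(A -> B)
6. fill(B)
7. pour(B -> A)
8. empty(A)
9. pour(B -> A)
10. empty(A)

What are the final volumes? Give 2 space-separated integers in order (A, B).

Step 1: fill(A) -> (A=8 B=0)
Step 2: pour(A -> B) -> (A=0 B=8)
Step 3: empty(B) -> (A=0 B=0)
Step 4: fill(A) -> (A=8 B=0)
Step 5: pour(A -> B) -> (A=0 B=8)
Step 6: fill(B) -> (A=0 B=12)
Step 7: pour(B -> A) -> (A=8 B=4)
Step 8: empty(A) -> (A=0 B=4)
Step 9: pour(B -> A) -> (A=4 B=0)
Step 10: empty(A) -> (A=0 B=0)

Answer: 0 0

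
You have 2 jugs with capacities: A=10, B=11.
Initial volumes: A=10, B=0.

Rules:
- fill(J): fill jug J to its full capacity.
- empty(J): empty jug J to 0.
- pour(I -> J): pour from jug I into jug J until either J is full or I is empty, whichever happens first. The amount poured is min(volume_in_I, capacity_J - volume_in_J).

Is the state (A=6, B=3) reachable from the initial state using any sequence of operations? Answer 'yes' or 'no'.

BFS explored all 42 reachable states.
Reachable set includes: (0,0), (0,1), (0,2), (0,3), (0,4), (0,5), (0,6), (0,7), (0,8), (0,9), (0,10), (0,11) ...
Target (A=6, B=3) not in reachable set → no.

Answer: no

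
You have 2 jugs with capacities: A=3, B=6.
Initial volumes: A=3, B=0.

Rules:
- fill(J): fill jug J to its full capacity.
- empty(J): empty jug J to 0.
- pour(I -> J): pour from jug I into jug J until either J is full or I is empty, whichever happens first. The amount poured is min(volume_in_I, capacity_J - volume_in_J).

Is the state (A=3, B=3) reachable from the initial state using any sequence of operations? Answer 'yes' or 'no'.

BFS from (A=3, B=0):
  1. pour(A -> B) -> (A=0 B=3)
  2. fill(A) -> (A=3 B=3)
Target reached → yes.

Answer: yes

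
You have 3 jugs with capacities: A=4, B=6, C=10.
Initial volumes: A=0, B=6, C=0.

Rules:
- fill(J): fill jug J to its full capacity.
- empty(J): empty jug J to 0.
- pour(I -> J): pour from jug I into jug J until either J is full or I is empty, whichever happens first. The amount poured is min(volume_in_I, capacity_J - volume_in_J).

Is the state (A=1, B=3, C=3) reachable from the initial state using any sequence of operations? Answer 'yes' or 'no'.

BFS explored all 64 reachable states.
Reachable set includes: (0,0,0), (0,0,2), (0,0,4), (0,0,6), (0,0,8), (0,0,10), (0,2,0), (0,2,2), (0,2,4), (0,2,6), (0,2,8), (0,2,10) ...
Target (A=1, B=3, C=3) not in reachable set → no.

Answer: no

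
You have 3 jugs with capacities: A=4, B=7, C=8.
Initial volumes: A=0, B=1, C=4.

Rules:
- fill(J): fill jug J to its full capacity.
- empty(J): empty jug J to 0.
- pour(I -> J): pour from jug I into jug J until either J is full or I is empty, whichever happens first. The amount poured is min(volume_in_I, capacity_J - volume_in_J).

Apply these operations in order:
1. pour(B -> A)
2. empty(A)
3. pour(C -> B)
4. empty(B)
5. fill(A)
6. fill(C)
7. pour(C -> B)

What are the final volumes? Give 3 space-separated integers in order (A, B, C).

Step 1: pour(B -> A) -> (A=1 B=0 C=4)
Step 2: empty(A) -> (A=0 B=0 C=4)
Step 3: pour(C -> B) -> (A=0 B=4 C=0)
Step 4: empty(B) -> (A=0 B=0 C=0)
Step 5: fill(A) -> (A=4 B=0 C=0)
Step 6: fill(C) -> (A=4 B=0 C=8)
Step 7: pour(C -> B) -> (A=4 B=7 C=1)

Answer: 4 7 1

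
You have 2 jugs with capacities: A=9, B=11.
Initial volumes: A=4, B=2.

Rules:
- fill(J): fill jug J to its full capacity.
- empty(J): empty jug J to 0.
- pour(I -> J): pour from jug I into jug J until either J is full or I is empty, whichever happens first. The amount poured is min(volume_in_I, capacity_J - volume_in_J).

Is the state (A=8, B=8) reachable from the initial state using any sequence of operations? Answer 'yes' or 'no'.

Answer: no

Derivation:
BFS explored all 41 reachable states.
Reachable set includes: (0,0), (0,1), (0,2), (0,3), (0,4), (0,5), (0,6), (0,7), (0,8), (0,9), (0,10), (0,11) ...
Target (A=8, B=8) not in reachable set → no.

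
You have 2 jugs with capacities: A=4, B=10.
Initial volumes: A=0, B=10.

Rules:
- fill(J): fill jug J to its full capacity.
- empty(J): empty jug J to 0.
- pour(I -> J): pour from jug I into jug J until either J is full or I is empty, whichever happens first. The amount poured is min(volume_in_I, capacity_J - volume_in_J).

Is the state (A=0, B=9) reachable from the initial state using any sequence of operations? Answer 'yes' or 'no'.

BFS explored all 14 reachable states.
Reachable set includes: (0,0), (0,2), (0,4), (0,6), (0,8), (0,10), (2,0), (2,10), (4,0), (4,2), (4,4), (4,6) ...
Target (A=0, B=9) not in reachable set → no.

Answer: no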